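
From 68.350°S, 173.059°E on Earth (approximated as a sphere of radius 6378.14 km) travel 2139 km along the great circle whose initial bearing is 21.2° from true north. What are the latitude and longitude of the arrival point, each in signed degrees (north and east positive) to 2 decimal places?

Angular distance δ = d/R = 2139/6378.14 = 0.33536 rad; initial bearing θ = 0.3700 rad.
sin φ₂ = sin φ₁ cos δ + cos φ₁ sin δ cos θ = (-0.9295)(0.9443) + (0.3689)(0.3291)(0.9323) = -0.7645, so φ₂ = -49.86°.
Δλ = atan2(sin θ sin δ cos φ₁, cos δ − sin φ₁ sin φ₂) = atan2(0.0439, 0.2337) = 10.639°.
λ₂ = 173.059° + 10.639° = 183.70° → -176.30° after wrapping to (−180°, 180°].

-49.86°, -176.30°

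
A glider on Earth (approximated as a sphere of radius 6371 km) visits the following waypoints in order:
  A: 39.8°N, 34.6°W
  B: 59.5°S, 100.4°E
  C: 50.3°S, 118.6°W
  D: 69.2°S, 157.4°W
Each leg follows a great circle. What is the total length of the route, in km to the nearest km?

26454 km

Leg A→B: central angle 2.5450 rad, distance 16214.3 km.
Leg B→C: central angle 1.1473 rad, distance 7309.2 km.
Leg C→D: central angle 0.4600 rad, distance 2930.9 km.
Total: 16214.3 + 7309.2 + 2930.9 ≈ 26454 km.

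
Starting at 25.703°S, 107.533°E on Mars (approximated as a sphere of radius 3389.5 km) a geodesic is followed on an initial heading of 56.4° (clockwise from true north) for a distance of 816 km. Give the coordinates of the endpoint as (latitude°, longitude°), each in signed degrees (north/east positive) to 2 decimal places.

Angular distance δ = d/R = 816/3389.5 = 0.24074 rad; initial bearing θ = 0.9844 rad.
sin φ₂ = sin φ₁ cos δ + cos φ₁ sin δ cos θ = (-0.4337)(0.9712) + (0.9011)(0.2384)(0.5534) = -0.3023, so φ₂ = -17.60°.
Δλ = atan2(sin θ sin δ cos φ₁, cos δ − sin φ₁ sin φ₂) = atan2(0.1789, 0.8400) = 12.025°.
λ₂ = 107.533° + 12.025° = 119.56°.

-17.60°, 119.56°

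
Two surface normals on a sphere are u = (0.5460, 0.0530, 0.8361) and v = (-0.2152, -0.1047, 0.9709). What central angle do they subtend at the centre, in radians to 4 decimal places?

u·v = 0.6887; |u| = 1.0000, |v| = 1.0000.
cos θ = (u·v)/(|u||v|) = 0.6888, so θ = 0.8110 rad.

0.8110 rad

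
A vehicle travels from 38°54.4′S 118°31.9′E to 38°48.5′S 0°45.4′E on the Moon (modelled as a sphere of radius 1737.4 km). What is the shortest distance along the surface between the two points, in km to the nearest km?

2536 km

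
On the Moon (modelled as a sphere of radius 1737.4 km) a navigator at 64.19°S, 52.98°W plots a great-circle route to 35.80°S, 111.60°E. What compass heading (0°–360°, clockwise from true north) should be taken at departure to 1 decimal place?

167.3°

Δλ = 164.580° = 2.8725 rad.
y = sin Δλ · cos φ₂ = (0.2659)(0.8111) = 0.2157
x = cos φ₁ sin φ₂ − sin φ₁ cos φ₂ cos Δλ = (0.4354)(-0.5850) − (-0.9002)(0.8111)(-0.9640) = -0.9586
θ = atan2(y, x) = 167.32°, so the bearing is 167.3°.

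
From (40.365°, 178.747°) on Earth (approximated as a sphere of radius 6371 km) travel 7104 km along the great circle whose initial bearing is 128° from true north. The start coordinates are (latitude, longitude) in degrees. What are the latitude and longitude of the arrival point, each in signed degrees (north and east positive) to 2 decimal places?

Angular distance δ = d/R = 7104/6371 = 1.11505 rad; initial bearing θ = 2.2340 rad.
sin φ₂ = sin φ₁ cos δ + cos φ₁ sin δ cos θ = (0.6477)(0.4401) + (0.7619)(0.8979)(-0.6157) = -0.1362, so φ₂ = -7.83°.
Δλ = atan2(sin θ sin δ cos φ₁, cos δ − sin φ₁ sin φ₂) = atan2(0.5391, 0.5283) = 45.580°.
λ₂ = 178.747° + 45.580° = 224.33° → -135.67° after wrapping to (−180°, 180°].

-7.83°, -135.67°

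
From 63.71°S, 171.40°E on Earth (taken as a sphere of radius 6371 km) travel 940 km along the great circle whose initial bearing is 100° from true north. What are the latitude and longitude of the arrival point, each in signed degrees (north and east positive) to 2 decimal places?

-63.91°, -169.38°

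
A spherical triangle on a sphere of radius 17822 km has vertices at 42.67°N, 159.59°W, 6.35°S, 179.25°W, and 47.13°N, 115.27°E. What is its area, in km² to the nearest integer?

171860698 km²

Side lengths (central angles): a = 1.3699, b = 1.0014, c = 0.9107 rad; semiperimeter s = 1.6410.
By l'Huilier's theorem, tan(E/4) = √[tan(s/2) tan((s−a)/2) tan((s−b)/2) tan((s−c)/2)], giving spherical excess E = 0.5411 rad.
Area = E·R² = 0.5411 × (17822)² ≈ 171860698 km².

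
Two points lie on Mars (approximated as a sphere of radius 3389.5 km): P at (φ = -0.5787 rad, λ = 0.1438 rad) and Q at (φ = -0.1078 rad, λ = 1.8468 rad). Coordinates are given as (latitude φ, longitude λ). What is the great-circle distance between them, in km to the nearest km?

5497 km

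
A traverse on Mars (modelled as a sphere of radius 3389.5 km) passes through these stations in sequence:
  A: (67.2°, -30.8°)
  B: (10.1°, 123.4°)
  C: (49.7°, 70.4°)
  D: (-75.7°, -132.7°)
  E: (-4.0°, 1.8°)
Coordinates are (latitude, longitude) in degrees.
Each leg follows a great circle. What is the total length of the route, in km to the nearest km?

24122 km

Leg A→B: central angle 1.7536 rad, distance 5943.9 km.
Leg B→C: central angle 1.0275 rad, distance 3482.7 km.
Leg C→D: central angle 2.6594 rad, distance 9014.1 km.
Leg D→E: central angle 1.6761 rad, distance 5681.1 km.
Total: 5943.9 + 3482.7 + 9014.1 + 5681.1 ≈ 24122 km.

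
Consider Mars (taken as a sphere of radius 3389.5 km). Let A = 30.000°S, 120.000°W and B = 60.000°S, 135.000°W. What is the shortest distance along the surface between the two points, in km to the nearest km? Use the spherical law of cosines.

1872 km

Let φ₁ = -0.5236 rad, φ₂ = -1.0472 rad, and Δλ = -0.2618 rad.
cos c = sin φ₁ sin φ₂ + cos φ₁ cos φ₂ cos Δλ = (-0.5000)(-0.8660) + (0.8660)(0.5000)(0.9659) = 0.85127,
so c = arccos(0.85127) = 0.55239 rad.
Distance = R·c = 3389.5 × 0.5524 ≈ 1872 km.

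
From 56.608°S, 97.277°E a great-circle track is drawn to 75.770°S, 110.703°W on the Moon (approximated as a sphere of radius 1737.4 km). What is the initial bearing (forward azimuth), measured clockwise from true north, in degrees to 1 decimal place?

170.8°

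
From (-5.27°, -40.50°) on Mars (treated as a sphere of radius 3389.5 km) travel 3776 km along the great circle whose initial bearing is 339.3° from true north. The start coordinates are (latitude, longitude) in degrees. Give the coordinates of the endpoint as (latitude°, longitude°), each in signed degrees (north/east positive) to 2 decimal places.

52.70°, -72.07°

Angular distance δ = d/R = 3776/3389.5 = 1.11403 rad; initial bearing θ = 5.9219 rad.
sin φ₂ = sin φ₁ cos δ + cos φ₁ sin δ cos θ = (-0.0918)(0.4410) + (0.9958)(0.8975)(0.9354) = 0.7955, so φ₂ = 52.70°.
Δλ = atan2(sin θ sin δ cos φ₁, cos δ − sin φ₁ sin φ₂) = atan2(-0.3159, 0.5141) = -31.569°.
λ₂ = -40.500° − 31.569° = -72.07°.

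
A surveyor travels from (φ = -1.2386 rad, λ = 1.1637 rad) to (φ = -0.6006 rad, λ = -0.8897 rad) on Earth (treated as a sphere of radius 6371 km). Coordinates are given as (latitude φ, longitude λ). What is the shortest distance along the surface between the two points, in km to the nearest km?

Let φ₁ = -1.2386 rad, φ₂ = -0.6006 rad, and Δλ = -2.0534 rad.
Haversine: a = sin²(Δφ/2) + cos φ₁ cos φ₂ sin²(Δλ/2) = 0.0984 + (0.3261)(0.8250)(0.7320) = 0.29531.
Central angle c = 2·arcsin(√a) = 1.14902 rad.
Distance = R·c = 6371 × 1.1490 ≈ 7320 km.

7320 km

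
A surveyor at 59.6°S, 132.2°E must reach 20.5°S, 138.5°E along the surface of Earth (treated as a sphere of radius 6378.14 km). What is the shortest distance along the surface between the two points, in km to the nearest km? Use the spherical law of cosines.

With latitudes φ₁ = -59.600°, φ₂ = -20.500° and longitude difference Δλ = 6.300°:
cos c = sin φ₁ sin φ₂ + cos φ₁ cos φ₂ cos Δλ = (-0.8625)(-0.3502) + (0.5060)(0.9367)(0.9940) = 0.77318,
so c = arccos(0.77318) = 0.68695 rad.
Distance = R·c = 6378.14 × 0.6869 ≈ 4381 km.

4381 km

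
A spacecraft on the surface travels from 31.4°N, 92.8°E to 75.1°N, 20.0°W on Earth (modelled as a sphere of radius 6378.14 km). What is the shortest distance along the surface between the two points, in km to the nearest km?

With latitudes φ₁ = 31.400°, φ₂ = 75.100° and longitude difference Δλ = -112.800°:
cos c = sin φ₁ sin φ₂ + cos φ₁ cos φ₂ cos Δλ = (0.5210)(0.9664) + (0.8536)(0.2571)(-0.3875) = 0.41844,
so c = arccos(0.41844) = 1.13907 rad.
Distance = R·c = 6378.14 × 1.1391 ≈ 7265 km.

7265 km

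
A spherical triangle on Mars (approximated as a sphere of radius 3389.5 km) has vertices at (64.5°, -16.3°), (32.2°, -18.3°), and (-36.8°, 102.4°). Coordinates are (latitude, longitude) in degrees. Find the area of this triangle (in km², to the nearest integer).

Side lengths (central angles): a = 2.2985, b = 2.3549, c = 0.5642 rad; semiperimeter s = 2.6088.
By l'Huilier's theorem, tan(E/4) = √[tan(s/2) tan((s−a)/2) tan((s−b)/2) tan((s−c)/2)], giving spherical excess E = 1.3324 rad.
Area = E·R² = 1.3324 × (3389.5)² ≈ 15307097 km².

15307097 km²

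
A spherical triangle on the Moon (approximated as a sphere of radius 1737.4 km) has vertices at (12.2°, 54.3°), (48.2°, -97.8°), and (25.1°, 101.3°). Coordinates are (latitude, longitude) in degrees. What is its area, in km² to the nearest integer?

3437943 km²

Side lengths (central angles): a = 1.8277, b = 0.8047, c = 2.0023 rad; semiperimeter s = 2.3174.
By l'Huilier's theorem, tan(E/4) = √[tan(s/2) tan((s−a)/2) tan((s−b)/2) tan((s−c)/2)], giving spherical excess E = 1.1389 rad.
Area = E·R² = 1.1389 × (1737.4)² ≈ 3437943 km².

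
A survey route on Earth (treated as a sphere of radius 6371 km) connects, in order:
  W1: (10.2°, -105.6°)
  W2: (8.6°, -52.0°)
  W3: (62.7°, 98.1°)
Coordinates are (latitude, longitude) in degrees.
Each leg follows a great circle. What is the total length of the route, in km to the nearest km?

17561 km

Leg W1→W2: central angle 0.9223 rad, distance 5876.3 km.
Leg W2→W3: central angle 1.8341 rad, distance 11684.9 km.
Total: 5876.3 + 11684.9 ≈ 17561 km.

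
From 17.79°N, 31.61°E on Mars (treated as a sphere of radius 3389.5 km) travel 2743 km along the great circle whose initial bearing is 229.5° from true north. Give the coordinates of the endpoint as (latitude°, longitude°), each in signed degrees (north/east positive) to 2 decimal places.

-13.70°, -2.89°

Angular distance δ = d/R = 2743/3389.5 = 0.80926 rad; initial bearing θ = 4.0055 rad.
sin φ₂ = sin φ₁ cos δ + cos φ₁ sin δ cos θ = (0.3055)(0.6900) + (0.9522)(0.7238)(-0.6494) = -0.2368, so φ₂ = -13.70°.
Δλ = atan2(sin θ sin δ cos φ₁, cos δ − sin φ₁ sin φ₂) = atan2(-0.5240, 0.7624) = -34.505°.
λ₂ = 31.610° − 34.505° = -2.89°.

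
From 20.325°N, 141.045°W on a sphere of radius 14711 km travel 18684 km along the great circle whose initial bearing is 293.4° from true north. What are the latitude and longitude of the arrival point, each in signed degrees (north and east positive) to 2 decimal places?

Angular distance δ = d/R = 18684/14711 = 1.27007 rad; initial bearing θ = 5.1208 rad.
sin φ₂ = sin φ₁ cos δ + cos φ₁ sin δ cos θ = (0.3473)(0.2962) + (0.9377)(0.9551)(0.3971) = 0.4586, so φ₂ = 27.30°.
Δλ = atan2(sin θ sin δ cos φ₁, cos δ − sin φ₁ sin φ₂) = atan2(-0.8220, 0.1369) = -80.543°.
λ₂ = -141.045° − 80.543° = -221.59° → 138.41° after wrapping to (−180°, 180°].

27.30°, 138.41°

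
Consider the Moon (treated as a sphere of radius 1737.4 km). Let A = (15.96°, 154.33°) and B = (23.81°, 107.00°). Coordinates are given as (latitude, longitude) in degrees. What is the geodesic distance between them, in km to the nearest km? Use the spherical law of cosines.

In radians: φ₁ = 0.2786, φ₂ = 0.4156, Δλ = -47.330° = -0.8261 rad.
cos c = sin φ₁ sin φ₂ + cos φ₁ cos φ₂ cos Δλ = (0.2750)(0.4037) + (0.9615)(0.9149)(0.6778) = 0.70719,
so c = arccos(0.70719) = 0.78528 rad.
Distance = R·c = 1737.4 × 0.7853 ≈ 1364 km.

1364 km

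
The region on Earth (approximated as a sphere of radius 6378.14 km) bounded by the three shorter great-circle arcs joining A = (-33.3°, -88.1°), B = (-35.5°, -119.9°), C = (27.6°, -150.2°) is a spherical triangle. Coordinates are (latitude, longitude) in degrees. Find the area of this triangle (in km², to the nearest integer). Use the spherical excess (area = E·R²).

Side lengths (central angles): a = 1.2091, b = 1.4784, c = 0.4576 rad; semiperimeter s = 1.5725.
By l'Huilier's theorem, tan(E/4) = √[tan(s/2) tan((s−a)/2) tan((s−b)/2) tan((s−c)/2)], giving spherical excess E = 0.2935 rad.
Area = E·R² = 0.2935 × (6378.14)² ≈ 11941292 km².

11941292 km²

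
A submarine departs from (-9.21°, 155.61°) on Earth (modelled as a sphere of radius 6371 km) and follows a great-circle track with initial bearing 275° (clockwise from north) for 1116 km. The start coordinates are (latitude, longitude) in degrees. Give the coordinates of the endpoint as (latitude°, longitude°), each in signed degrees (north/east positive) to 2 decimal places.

Angular distance δ = d/R = 1116/6371 = 0.17517 rad; initial bearing θ = 4.7997 rad.
sin φ₂ = sin φ₁ cos δ + cos φ₁ sin δ cos θ = (-0.1601)(0.9847) + (0.9871)(0.1743)(0.0872) = -0.1426, so φ₂ = -8.20°.
Δλ = atan2(sin θ sin δ cos φ₁, cos δ − sin φ₁ sin φ₂) = atan2(-0.1714, 0.9619) = -10.102°.
λ₂ = 155.610° − 10.102° = 145.51°.

-8.20°, 145.51°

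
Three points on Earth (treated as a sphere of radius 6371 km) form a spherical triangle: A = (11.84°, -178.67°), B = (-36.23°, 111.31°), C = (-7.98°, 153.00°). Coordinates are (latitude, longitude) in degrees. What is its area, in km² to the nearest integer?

Side lengths (central angles): a = 0.8250, b = 0.6012, c = 1.4217 rad; semiperimeter s = 1.4239.
By l'Huilier's theorem, tan(E/4) = √[tan(s/2) tan((s−a)/2) tan((s−b)/2) tan((s−c)/2)], giving spherical excess E = 0.0451 rad.
Area = E·R² = 0.0451 × (6371)² ≈ 1831198 km².

1831198 km²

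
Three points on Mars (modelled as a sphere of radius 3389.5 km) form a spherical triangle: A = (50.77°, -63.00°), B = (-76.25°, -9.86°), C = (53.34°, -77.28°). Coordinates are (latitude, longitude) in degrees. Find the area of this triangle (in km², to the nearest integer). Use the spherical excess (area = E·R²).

Side lengths (central angles): a = 2.3814, b = 0.1594, c = 2.2946 rad; semiperimeter s = 2.4177.
By l'Huilier's theorem, tan(E/4) = √[tan(s/2) tan((s−a)/2) tan((s−b)/2) tan((s−c)/2)], giving spherical excess E = 0.3155 rad.
Area = E·R² = 0.3155 × (3389.5)² ≈ 3624288 km².

3624288 km²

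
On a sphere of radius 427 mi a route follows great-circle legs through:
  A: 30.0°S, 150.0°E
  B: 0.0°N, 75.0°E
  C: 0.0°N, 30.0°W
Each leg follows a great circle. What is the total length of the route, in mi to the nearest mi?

1357 mi

Leg A→B: central angle 1.3447 rad, distance 574.2 mi.
Leg B→C: central angle 1.8326 rad, distance 782.5 mi.
Total: 574.2 + 782.5 ≈ 1357 mi.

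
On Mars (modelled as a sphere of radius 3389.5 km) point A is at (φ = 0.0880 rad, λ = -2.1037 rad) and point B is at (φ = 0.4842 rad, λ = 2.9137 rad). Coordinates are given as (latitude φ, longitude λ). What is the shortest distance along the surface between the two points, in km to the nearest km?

In radians: φ₁ = 0.0880, φ₂ = 0.4842, Δλ = -72.524° = -1.2658 rad.
cos c = sin φ₁ sin φ₂ + cos φ₁ cos φ₂ cos Δλ = (0.0879)(0.4655) + (0.9961)(0.8850)(0.3003) = 0.30567,
so c = arccos(0.30567) = 1.26016 rad.
Distance = R·c = 3389.5 × 1.2602 ≈ 4271 km.

4271 km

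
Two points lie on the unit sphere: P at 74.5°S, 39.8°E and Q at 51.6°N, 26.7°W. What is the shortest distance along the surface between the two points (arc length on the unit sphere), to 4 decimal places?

2.3309

Let φ₁ = -1.3003 rad, φ₂ = 0.9006 rad, and Δλ = -1.1606 rad.
cos c = sin φ₁ sin φ₂ + cos φ₁ cos φ₂ cos Δλ = (-0.9636)(0.7837) + (0.2672)(0.6211)(0.3987) = -0.68900,
so c = arccos(-0.68900) = 2.33091 rad.
On the unit sphere the arc length equals the central angle: 2.3309.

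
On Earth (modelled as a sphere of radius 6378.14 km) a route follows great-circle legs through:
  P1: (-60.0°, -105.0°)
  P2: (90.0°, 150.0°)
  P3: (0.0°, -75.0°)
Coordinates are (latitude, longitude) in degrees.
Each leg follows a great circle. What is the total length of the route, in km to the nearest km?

Leg P1→P2: central angle 2.6180 rad, distance 16697.9 km.
Leg P2→P3: central angle 1.5708 rad, distance 10018.8 km.
Total: 16697.9 + 10018.8 ≈ 26717 km.

26717 km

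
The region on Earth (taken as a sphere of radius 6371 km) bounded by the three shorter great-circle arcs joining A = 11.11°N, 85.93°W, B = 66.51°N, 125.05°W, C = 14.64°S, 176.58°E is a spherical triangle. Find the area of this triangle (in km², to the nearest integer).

Side lengths (central angles): a = 1.6004, b = 1.7441, c = 1.0700 rad; semiperimeter s = 2.2072.
By l'Huilier's theorem, tan(E/4) = √[tan(s/2) tan((s−a)/2) tan((s−b)/2) tan((s−c)/2)], giving spherical excess E = 1.1871 rad.
Area = E·R² = 1.1871 × (6371)² ≈ 48184453 km².

48184453 km²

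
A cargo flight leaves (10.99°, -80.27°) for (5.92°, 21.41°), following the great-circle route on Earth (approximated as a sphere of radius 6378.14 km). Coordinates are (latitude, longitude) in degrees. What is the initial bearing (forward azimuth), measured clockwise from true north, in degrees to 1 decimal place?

81.8°

Δλ = 101.680° = 1.7747 rad.
y = sin Δλ · cos φ₂ = (0.9793)(0.9947) = 0.9741
x = cos φ₁ sin φ₂ − sin φ₁ cos φ₂ cos Δλ = (0.9817)(0.1031) − (0.1906)(0.9947)(-0.2024) = 0.1396
θ = atan2(y, x) = 81.84°, so the bearing is 81.8°.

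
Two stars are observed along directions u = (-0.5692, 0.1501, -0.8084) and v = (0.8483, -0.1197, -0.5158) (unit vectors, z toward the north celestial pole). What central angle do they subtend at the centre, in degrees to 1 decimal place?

u·v = -0.0838; |u| = 1.0000, |v| = 1.0000.
cos θ = (u·v)/(|u||v|) = -0.0838, so θ = 94.8°.

94.8°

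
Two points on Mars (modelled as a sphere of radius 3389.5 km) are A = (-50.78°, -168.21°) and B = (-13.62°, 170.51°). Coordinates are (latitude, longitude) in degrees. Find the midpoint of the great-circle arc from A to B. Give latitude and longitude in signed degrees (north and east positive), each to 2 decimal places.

Central angle δ = 0.7151 rad. Interpolating on the sphere with fraction f = 0.5:
P = [sin((1−f)δ)·A + sin(fδ)·B] / sin δ = 0.5338·A + 0.5338·B in Cartesian coordinates,
giving P = (-0.8420, 0.0166, -0.5392), i.e. latitude -32.63°, longitude 178.87°.

-32.63°, 178.87°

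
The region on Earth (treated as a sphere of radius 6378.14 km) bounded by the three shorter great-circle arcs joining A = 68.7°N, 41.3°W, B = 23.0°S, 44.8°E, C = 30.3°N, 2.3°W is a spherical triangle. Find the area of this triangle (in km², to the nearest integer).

Side lengths (central angles): a = 1.2198, b = 0.7759, c = 1.9191 rad; semiperimeter s = 1.9574.
By l'Huilier's theorem, tan(E/4) = √[tan(s/2) tan((s−a)/2) tan((s−b)/2) tan((s−c)/2)], giving spherical excess E = 0.3427 rad.
Area = E·R² = 0.3427 × (6378.14)² ≈ 13940456 km².

13940456 km²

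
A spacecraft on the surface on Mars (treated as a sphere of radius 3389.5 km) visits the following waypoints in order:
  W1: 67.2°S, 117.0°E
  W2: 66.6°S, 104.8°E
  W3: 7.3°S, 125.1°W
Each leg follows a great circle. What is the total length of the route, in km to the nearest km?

6075 km

Leg W1→W2: central angle 0.0841 rad, distance 284.9 km.
Leg W2→W3: central angle 1.7084 rad, distance 5790.5 km.
Total: 284.9 + 5790.5 ≈ 6075 km.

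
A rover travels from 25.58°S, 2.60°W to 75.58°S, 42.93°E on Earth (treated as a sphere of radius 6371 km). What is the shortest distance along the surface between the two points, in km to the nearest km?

With latitudes φ₁ = -25.580°, φ₂ = -75.580° and longitude difference Δλ = 45.530°:
cos c = sin φ₁ sin φ₂ + cos φ₁ cos φ₂ cos Δλ = (-0.4318)(-0.9685) + (0.9020)(0.2490)(0.7005) = 0.57552,
so c = arccos(0.57552) = 0.95755 rad.
Distance = R·c = 6371 × 0.9576 ≈ 6101 km.

6101 km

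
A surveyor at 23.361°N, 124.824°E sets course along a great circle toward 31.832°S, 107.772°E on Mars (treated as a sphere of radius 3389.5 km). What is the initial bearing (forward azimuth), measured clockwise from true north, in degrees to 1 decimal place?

Δλ = -17.052° = -0.2976 rad.
y = sin Δλ · cos φ₂ = (-0.2932)(0.8496) = -0.2491
x = cos φ₁ sin φ₂ − sin φ₁ cos φ₂ cos Δλ = (0.9180)(-0.5274) − (0.3965)(0.8496)(0.9560) = -0.8063
θ = atan2(y, x) = -162.83°; adding 360° gives 197.2°.

197.2°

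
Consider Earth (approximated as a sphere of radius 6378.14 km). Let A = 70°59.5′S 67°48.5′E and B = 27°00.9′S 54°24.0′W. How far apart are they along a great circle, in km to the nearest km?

8243 km

Let φ₁ = -1.2390 rad, φ₂ = -0.4715 rad, and Δλ = -2.1329 rad.
cos c = sin φ₁ sin φ₂ + cos φ₁ cos φ₂ cos Δλ = (-0.9455)(-0.4542) + (0.3257)(0.8909)(-0.5330) = 0.27480,
so c = arccos(0.27480) = 1.29242 rad.
Distance = R·c = 6378.14 × 1.2924 ≈ 8243 km.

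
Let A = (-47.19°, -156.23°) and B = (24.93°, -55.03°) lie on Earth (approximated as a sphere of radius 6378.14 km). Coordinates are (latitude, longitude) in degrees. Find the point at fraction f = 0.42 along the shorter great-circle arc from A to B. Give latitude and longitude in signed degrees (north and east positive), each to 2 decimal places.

Central angle δ = 2.0141 rad. Interpolating on the sphere with fraction f = 0.42:
P = [sin((1−f)δ)·A + sin(fδ)·B] / sin δ = 1.0185·A + 0.8287·B in Cartesian coordinates,
giving P = (-0.2027, -0.8948, -0.3979), i.e. latitude -23.45°, longitude -102.77°.

-23.45°, -102.77°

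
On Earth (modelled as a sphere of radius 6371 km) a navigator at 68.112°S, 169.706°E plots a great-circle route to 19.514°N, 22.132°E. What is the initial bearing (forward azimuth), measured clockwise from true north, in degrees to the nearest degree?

219°

With φ₁ = -1.1888, φ₂ = 0.3406, Δλ = -2.5757 rad, the forward-azimuth formula gives
θ = atan2( sin Δλ cos φ₂ , cos φ₁ sin φ₂ − sin φ₁ cos φ₂ cos Δλ ) = atan2(-0.5054, -0.6137) = -140.53°.
Adding 360° brings this into [0°, 360°): 219°.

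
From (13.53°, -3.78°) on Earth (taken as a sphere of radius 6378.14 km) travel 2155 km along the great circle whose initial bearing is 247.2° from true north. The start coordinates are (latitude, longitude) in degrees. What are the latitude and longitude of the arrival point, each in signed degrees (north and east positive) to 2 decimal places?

5.50°, -21.66°

Angular distance δ = d/R = 2155/6378.14 = 0.33787 rad; initial bearing θ = 4.3145 rad.
sin φ₂ = sin φ₁ cos δ + cos φ₁ sin δ cos θ = (0.2340)(0.9435) + (0.9722)(0.3315)(-0.3875) = 0.0958, so φ₂ = 5.50°.
Δλ = atan2(sin θ sin δ cos φ₁, cos δ − sin φ₁ sin φ₂) = atan2(-0.2971, 0.9210) = -17.878°.
λ₂ = -3.780° − 17.878° = -21.66°.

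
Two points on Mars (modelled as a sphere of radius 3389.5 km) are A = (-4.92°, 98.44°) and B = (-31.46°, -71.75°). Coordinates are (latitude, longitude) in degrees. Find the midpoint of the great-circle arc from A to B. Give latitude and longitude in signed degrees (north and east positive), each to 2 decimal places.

The central angle between A and B is δ = 2.4860 rad.
With f = 0.5, the slerp weights are sin((1−f)δ)/sin δ = 1.5530 and sin(fδ)/sin δ = 1.5530.
Weighted sum of the unit vectors: (1.5530)·(-0.1462,0.9855,-0.0858) + (1.5530)·(0.2671,-0.8101,-0.5219) = (0.1877, 0.2724, -0.9437).
Converting back: φ = atan2(z, √(x²+y²)) = -70.68°, λ = atan2(y, x) = 55.43°.

-70.68°, 55.43°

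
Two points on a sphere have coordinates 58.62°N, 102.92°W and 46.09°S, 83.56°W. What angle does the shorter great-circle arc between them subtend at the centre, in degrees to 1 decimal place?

With latitudes φ₁ = 58.620°, φ₂ = -46.090° and longitude difference Δλ = 19.360°:
Haversine: a = sin²(Δφ/2) + cos φ₁ cos φ₂ sin²(Δλ/2) = 0.6270 + (0.5207)(0.6935)(0.0283) = 0.63717.
Central angle c = 2·arcsin(√a) = 1.84871 rad.
So the angular separation is 105.9°.

105.9°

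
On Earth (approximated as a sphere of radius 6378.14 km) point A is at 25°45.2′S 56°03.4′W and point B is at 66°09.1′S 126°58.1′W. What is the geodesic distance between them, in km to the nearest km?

6557 km

In radians: φ₁ = -0.4495, φ₂ = -1.1546, Δλ = -70.912° = -1.2376 rad.
cos c = sin φ₁ sin φ₂ + cos φ₁ cos φ₂ cos Δλ = (-0.4345)(-0.9146) + (0.9007)(0.4043)(0.3270) = 0.51649,
so c = arccos(0.51649) = 1.02805 rad.
Distance = R·c = 6378.14 × 1.0281 ≈ 6557 km.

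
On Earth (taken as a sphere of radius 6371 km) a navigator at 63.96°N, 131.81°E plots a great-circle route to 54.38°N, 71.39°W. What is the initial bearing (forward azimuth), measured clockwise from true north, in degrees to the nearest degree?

15°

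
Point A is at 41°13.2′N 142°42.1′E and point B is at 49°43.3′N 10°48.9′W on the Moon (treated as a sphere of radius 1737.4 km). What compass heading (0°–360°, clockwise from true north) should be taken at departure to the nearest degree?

343°

Δλ = -153.517° = -2.6794 rad.
y = sin Δλ · cos φ₂ = (-0.4459)(0.6465) = -0.2883
x = cos φ₁ sin φ₂ − sin φ₁ cos φ₂ cos Δλ = (0.7522)(0.7629) − (0.6590)(0.6465)(-0.8951) = 0.9552
θ = atan2(y, x) = -16.80°; adding 360° gives 343°.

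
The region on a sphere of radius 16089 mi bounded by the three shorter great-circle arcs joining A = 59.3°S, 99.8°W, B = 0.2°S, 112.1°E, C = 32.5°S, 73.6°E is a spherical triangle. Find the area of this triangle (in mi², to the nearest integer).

Side lengths (central angles): a = 0.8474, b = 1.5365, c = 2.0158 rad; semiperimeter s = 2.1999.
By l'Huilier's theorem, tan(E/4) = √[tan(s/2) tan((s−a)/2) tan((s−b)/2) tan((s−c)/2)], giving spherical excess E = 0.8809 rad.
Area = E·R² = 0.8809 × (16089)² ≈ 228020950 mi².

228020950 mi²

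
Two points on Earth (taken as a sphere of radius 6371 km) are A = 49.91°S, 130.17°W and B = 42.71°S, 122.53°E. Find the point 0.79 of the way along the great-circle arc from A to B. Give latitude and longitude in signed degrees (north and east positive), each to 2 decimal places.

-52.42°, 138.06°

The central angle between A and B is δ = 1.1830 rad.
With f = 0.79, the slerp weights are sin((1−f)δ)/sin δ = 0.2656 and sin(fδ)/sin δ = 0.8689.
Weighted sum of the unit vectors: (0.2656)·(-0.4154,-0.4921,-0.7650) + (0.8689)·(-0.3951,0.6195,-0.6783) = (-0.4536, 0.4076, -0.7925).
Converting back: φ = atan2(z, √(x²+y²)) = -52.42°, λ = atan2(y, x) = 138.06°.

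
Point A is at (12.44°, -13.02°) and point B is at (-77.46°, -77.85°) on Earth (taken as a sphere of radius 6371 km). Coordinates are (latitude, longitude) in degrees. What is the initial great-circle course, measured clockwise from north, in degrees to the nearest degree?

191°

Δλ = -64.830° = -1.1315 rad.
y = sin Δλ · cos φ₂ = (-0.9050)(0.2171) = -0.1965
x = cos φ₁ sin φ₂ − sin φ₁ cos φ₂ cos Δλ = (0.9765)(-0.9761) − (0.2154)(0.2171)(0.4253) = -0.9731
θ = atan2(y, x) = -168.58°; adding 360° gives 191°.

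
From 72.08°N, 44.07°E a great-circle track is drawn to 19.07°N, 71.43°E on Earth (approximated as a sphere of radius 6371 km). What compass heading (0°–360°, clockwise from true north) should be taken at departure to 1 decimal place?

148.1°

With φ₁ = 1.2580, φ₂ = 0.3328, Δλ = 0.4775 rad, the forward-azimuth formula gives
θ = atan2( sin Δλ cos φ₂ , cos φ₁ sin φ₂ − sin φ₁ cos φ₂ cos Δλ ) = atan2(0.4344, -0.6981) = 148.11°.
So the initial bearing is 148.1°.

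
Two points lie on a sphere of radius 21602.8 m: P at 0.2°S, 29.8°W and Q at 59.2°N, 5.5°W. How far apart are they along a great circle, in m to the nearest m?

23518 m

Let φ₁ = -0.0035 rad, φ₂ = 1.0332 rad, and Δλ = 0.4241 rad.
cos c = sin φ₁ sin φ₂ + cos φ₁ cos φ₂ cos Δλ = (-0.0035)(0.8590) + (1.0000)(0.5120)(0.9114) = 0.46368,
so c = arccos(0.46368) = 1.08866 rad.
Distance = R·c = 21602.8 × 1.0887 ≈ 23518 m.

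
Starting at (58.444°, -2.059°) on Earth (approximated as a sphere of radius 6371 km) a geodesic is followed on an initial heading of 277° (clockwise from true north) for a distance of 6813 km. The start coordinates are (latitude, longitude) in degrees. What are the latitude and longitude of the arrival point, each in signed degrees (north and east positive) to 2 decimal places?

27.74°, -81.61°

Angular distance δ = d/R = 6813/6371 = 1.06938 rad; initial bearing θ = 4.8346 rad.
sin φ₂ = sin φ₁ cos δ + cos φ₁ sin δ cos θ = (0.8521)(0.4807) + (0.5233)(0.8769)(0.1219) = 0.4655, so φ₂ = 27.74°.
Δλ = atan2(sin θ sin δ cos φ₁, cos δ − sin φ₁ sin φ₂) = atan2(-0.4555, 0.0840) = -79.553°.
λ₂ = -2.059° − 79.553° = -81.61°.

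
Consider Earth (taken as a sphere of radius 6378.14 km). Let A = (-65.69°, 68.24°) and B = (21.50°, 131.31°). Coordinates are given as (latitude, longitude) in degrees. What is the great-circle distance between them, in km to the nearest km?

11047 km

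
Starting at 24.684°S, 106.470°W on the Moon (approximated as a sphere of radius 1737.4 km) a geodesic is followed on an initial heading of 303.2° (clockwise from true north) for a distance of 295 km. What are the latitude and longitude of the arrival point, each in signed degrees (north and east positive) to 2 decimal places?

Angular distance δ = d/R = 295/1737.4 = 0.16979 rad; initial bearing θ = 5.2918 rad.
sin φ₂ = sin φ₁ cos δ + cos φ₁ sin δ cos θ = (-0.4176)(0.9856) + (0.9086)(0.1690)(0.5476) = -0.3275, so φ₂ = -19.12°.
Δλ = atan2(sin θ sin δ cos φ₁, cos δ − sin φ₁ sin φ₂) = atan2(-0.1285, 0.8488) = -8.607°.
λ₂ = -106.470° − 8.607° = -115.08°.

-19.12°, -115.08°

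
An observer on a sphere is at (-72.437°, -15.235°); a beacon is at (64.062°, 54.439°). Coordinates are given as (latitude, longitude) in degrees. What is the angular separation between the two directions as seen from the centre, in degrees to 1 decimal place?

144.2°

With latitudes φ₁ = -72.437°, φ₂ = 64.062° and longitude difference Δλ = 69.674°:
cos c = sin φ₁ sin φ₂ + cos φ₁ cos φ₂ cos Δλ = (-0.9534)(0.8993) + (0.3018)(0.4374)(0.3474) = -0.81150,
so c = arccos(-0.81150) = 2.51751 rad.
So the angular separation is 144.2°.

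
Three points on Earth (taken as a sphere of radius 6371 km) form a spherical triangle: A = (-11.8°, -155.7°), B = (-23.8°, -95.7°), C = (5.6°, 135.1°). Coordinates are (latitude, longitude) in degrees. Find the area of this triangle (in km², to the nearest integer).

9601420 km²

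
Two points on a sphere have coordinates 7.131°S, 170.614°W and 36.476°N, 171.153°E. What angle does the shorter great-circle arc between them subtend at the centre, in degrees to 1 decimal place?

With latitudes φ₁ = -7.131°, φ₂ = 36.476° and longitude difference Δλ = -18.233°:
cos c = sin φ₁ sin φ₂ + cos φ₁ cos φ₂ cos Δλ = (-0.1241)(0.5945) + (0.9923)(0.8041)(0.9498) = 0.68403,
so c = arccos(0.68403) = 0.81753 rad.
So the angular separation is 46.8°.

46.8°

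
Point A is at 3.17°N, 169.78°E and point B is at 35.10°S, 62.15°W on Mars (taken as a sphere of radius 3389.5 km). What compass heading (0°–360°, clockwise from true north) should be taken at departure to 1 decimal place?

130.3°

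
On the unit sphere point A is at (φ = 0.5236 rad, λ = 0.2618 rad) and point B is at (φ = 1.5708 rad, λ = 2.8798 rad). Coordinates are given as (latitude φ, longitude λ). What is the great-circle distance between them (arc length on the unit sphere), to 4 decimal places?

1.0472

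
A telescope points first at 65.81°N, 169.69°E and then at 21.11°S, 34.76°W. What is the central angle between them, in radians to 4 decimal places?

With latitudes φ₁ = 65.810°, φ₂ = -21.110° and longitude difference Δλ = 155.550°:
cos c = sin φ₁ sin φ₂ + cos φ₁ cos φ₂ cos Δλ = (0.9122)(-0.3602) + (0.4098)(0.9329)(-0.9103) = -0.67652,
so c = arccos(-0.67652) = 2.31382 rad.
So the angular separation is 2.3138 rad.

2.3138 rad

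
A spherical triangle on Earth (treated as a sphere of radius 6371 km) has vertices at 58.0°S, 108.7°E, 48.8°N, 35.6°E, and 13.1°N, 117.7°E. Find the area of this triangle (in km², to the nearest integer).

46765905 km²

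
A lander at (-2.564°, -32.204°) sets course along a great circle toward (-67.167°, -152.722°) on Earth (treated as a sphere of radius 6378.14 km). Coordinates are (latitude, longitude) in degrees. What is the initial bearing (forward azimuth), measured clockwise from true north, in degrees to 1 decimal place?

199.8°

With φ₁ = -0.0448, φ₂ = -1.1723, Δλ = -2.1034 rad, the forward-azimuth formula gives
θ = atan2( sin Δλ cos φ₂ , cos φ₁ sin φ₂ − sin φ₁ cos φ₂ cos Δλ ) = atan2(-0.3343, -0.9295) = -160.22°.
Adding 360° brings this into [0°, 360°): 199.8°.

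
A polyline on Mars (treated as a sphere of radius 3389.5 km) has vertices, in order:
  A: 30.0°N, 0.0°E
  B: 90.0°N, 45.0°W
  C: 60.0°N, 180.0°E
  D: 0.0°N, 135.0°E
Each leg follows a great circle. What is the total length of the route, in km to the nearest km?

Leg A→B: central angle 1.0472 rad, distance 3549.5 km.
Leg B→C: central angle 0.5236 rad, distance 1774.7 km.
Leg C→D: central angle 1.2094 rad, distance 4099.4 km.
Total: 3549.5 + 1774.7 + 4099.4 ≈ 9424 km.

9424 km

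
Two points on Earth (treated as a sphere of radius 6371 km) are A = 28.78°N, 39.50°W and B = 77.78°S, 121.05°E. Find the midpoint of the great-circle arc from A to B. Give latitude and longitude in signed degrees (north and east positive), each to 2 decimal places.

-36.08°, -33.56°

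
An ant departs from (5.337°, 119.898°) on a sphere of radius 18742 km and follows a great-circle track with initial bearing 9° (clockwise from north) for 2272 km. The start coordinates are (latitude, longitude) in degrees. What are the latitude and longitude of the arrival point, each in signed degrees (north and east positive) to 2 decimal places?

Angular distance δ = d/R = 2272/18742 = 0.12123 rad; initial bearing θ = 0.1571 rad.
sin φ₂ = sin φ₁ cos δ + cos φ₁ sin δ cos θ = (0.0930)(0.9927) + (0.9957)(0.1209)(0.9877) = 0.2113, so φ₂ = 12.20°.
Δλ = atan2(sin θ sin δ cos φ₁, cos δ − sin φ₁ sin φ₂) = atan2(0.0188, 0.9730) = 1.109°.
λ₂ = 119.898° + 1.109° = 121.01°.

12.20°, 121.01°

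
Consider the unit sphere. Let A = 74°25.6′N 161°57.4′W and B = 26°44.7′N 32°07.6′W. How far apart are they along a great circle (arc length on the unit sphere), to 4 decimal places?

1.2871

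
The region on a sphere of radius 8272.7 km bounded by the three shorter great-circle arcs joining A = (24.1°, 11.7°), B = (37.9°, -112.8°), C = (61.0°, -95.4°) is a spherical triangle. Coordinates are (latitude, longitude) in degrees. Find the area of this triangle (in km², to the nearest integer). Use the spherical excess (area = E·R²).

Side lengths (central angles): a = 0.4457, b = 1.3418, c = 1.7286 rad; semiperimeter s = 1.7580.
By l'Huilier's theorem, tan(E/4) = √[tan(s/2) tan((s−a)/2) tan((s−b)/2) tan((s−c)/2)], giving spherical excess E = 0.2148 rad.
Area = E·R² = 0.2148 × (8272.7)² ≈ 14701454 km².

14701454 km²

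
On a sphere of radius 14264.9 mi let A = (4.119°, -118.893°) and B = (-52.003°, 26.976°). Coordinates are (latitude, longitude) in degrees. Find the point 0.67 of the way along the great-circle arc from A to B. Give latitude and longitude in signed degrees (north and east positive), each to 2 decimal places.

Central angle δ = 2.1711 rad. Interpolating on the sphere with fraction f = 0.67:
P = [sin((1−f)δ)·A + sin(fδ)·B] / sin δ = 0.7958·A + 1.2037·B in Cartesian coordinates,
giving P = (0.2769, -0.3588, -0.8914), i.e. latitude -63.05°, longitude -52.35°.

-63.05°, -52.35°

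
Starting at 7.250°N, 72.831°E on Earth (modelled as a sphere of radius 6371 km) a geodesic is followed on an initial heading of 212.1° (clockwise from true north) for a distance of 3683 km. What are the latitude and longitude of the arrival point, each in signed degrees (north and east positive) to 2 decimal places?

-20.70°, 54.75°

Angular distance δ = d/R = 3683/6371 = 0.57809 rad; initial bearing θ = 3.7018 rad.
sin φ₂ = sin φ₁ cos δ + cos φ₁ sin δ cos θ = (0.1262)(0.8375) + (0.9920)(0.5464)(-0.8471) = -0.3535, so φ₂ = -20.70°.
Δλ = atan2(sin θ sin δ cos φ₁, cos δ − sin φ₁ sin φ₂) = atan2(-0.2880, 0.8821) = -18.084°.
λ₂ = 72.831° − 18.084° = 54.75°.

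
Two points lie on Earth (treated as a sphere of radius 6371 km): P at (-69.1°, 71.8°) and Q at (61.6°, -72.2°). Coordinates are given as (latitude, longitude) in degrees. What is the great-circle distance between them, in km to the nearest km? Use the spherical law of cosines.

With latitudes φ₁ = -69.100°, φ₂ = 61.600° and longitude difference Δλ = -144.000°:
cos c = sin φ₁ sin φ₂ + cos φ₁ cos φ₂ cos Δλ = (-0.9342)(0.8796) + (0.3567)(0.4756)(-0.8090) = -0.95904,
so c = arccos(-0.95904) = 2.85439 rad.
Distance = R·c = 6371 × 2.8544 ≈ 18185 km.

18185 km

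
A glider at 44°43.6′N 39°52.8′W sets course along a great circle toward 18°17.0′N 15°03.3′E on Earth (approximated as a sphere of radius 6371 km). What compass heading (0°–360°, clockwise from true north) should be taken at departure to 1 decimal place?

101.7°

Δλ = 54.935° = 0.9588 rad.
y = sin Δλ · cos φ₂ = (0.8185)(0.9495) = 0.7772
x = cos φ₁ sin φ₂ − sin φ₁ cos φ₂ cos Δλ = (0.7105)(0.3137) − (0.7037)(0.9495)(0.5745) = -0.1610
θ = atan2(y, x) = 101.70°, so the bearing is 101.7°.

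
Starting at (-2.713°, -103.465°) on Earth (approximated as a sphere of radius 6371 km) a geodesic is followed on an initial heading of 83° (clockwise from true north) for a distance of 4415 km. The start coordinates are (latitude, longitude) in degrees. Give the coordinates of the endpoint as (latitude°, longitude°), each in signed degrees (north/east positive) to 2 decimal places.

Angular distance δ = d/R = 4415/6371 = 0.69298 rad; initial bearing θ = 1.4486 rad.
sin φ₂ = sin φ₁ cos δ + cos φ₁ sin δ cos θ = (-0.0473)(0.7693) + (0.9989)(0.6388)(0.1219) = 0.0414, so φ₂ = 2.37°.
Δλ = atan2(sin θ sin δ cos φ₁, cos δ − sin φ₁ sin φ₂) = atan2(0.6334, 0.7713) = 39.392°.
λ₂ = -103.465° + 39.392° = -64.07°.

2.37°, -64.07°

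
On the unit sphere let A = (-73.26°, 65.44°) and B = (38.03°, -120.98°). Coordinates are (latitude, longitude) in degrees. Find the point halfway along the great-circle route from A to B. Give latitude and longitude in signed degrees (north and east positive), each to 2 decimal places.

-34.20°, -124.65°

Central angle δ = 2.5243 rad. Interpolating on the sphere with fraction f = 0.5:
P = [sin((1−f)δ)·A + sin(fδ)·B] / sin δ = 1.6459·A + 1.6459·B in Cartesian coordinates,
giving P = (-0.4703, -0.6803, -0.5621), i.e. latitude -34.20°, longitude -124.65°.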